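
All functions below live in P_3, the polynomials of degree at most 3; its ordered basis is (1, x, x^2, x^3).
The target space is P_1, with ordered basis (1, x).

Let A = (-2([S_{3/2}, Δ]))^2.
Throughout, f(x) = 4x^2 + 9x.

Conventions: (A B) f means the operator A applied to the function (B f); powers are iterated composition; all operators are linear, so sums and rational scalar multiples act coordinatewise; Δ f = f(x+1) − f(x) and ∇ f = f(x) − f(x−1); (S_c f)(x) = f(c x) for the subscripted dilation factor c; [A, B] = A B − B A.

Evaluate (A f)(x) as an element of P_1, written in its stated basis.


Δ f = 8x + 13
S_{3/2} Δ f = 12x + 13
S_{3/2} f = 9x^2 + (27/2)x
Δ S_{3/2} f = 18x + 45/2
[S_{3/2}, Δ] f = -6x - 19/2
(-2([S_{3/2}, Δ])) f = 12x + 19
Δ (-2([S_{3/2}, Δ])) f = 12
S_{3/2} Δ (-2([S_{3/2}, Δ])) f = 12
S_{3/2} (-2([S_{3/2}, Δ])) f = 18x + 19
Δ S_{3/2} (-2([S_{3/2}, Δ])) f = 18
[S_{3/2}, Δ] (-2([S_{3/2}, Δ])) f = -6
(-2([S_{3/2}, Δ])) (-2([S_{3/2}, Δ])) f = 12

g(x) = 12


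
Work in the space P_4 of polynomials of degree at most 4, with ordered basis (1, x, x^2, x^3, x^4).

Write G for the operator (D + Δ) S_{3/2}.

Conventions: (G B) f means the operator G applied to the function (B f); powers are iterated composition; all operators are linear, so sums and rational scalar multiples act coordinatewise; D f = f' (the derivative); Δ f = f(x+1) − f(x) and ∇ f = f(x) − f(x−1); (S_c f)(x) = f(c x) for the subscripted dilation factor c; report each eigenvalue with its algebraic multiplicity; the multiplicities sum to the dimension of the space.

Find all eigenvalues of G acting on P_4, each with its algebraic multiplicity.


image of 1: 0
image of x: 3
image of x^2: 9x + 9/4
image of x^3: (81/4)x^2 + (81/8)x + 27/8
image of x^4: (81/2)x^3 + (243/8)x^2 + (81/4)x + 81/16
the matrix is upper triangular; its diagonal is (0, 0, 0, 0, 0)
for a triangular matrix the eigenvalues are the diagonal entries, with algebraic multiplicity their repetition count

λ = 0 (multiplicity 5)


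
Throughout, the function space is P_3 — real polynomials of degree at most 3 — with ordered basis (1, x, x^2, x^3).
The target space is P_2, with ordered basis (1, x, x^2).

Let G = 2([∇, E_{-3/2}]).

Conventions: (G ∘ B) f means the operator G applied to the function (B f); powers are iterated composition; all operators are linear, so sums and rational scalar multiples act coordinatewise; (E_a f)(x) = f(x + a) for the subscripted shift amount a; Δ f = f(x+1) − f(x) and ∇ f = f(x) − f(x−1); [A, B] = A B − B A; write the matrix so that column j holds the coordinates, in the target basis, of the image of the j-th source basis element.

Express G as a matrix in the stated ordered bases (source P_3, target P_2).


the matrix is [[0, 0, 0, 0]; [0, 0, 0, 0]; [0, 0, 0, 0]] (rows listed top to bottom)

image of 1: 0
image of x: 0
image of x^2: 0
image of x^3: 0
each image's coordinates form column j of the matrix


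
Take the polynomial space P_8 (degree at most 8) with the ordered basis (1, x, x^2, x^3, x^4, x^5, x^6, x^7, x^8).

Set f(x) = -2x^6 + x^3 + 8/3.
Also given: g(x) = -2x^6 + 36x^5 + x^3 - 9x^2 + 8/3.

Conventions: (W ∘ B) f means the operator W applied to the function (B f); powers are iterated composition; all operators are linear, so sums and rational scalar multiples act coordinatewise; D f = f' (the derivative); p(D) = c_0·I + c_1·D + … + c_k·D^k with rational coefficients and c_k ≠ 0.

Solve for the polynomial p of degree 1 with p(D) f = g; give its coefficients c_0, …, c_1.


p(D) = I − 3·D, i.e. c_0 = 1, c_1 = -3

D^0 f = -2x^6 + x^3 + 8/3
D^1 f = -12x^5 + 3x^2
matching coefficients of g against c_0 f + c_1 Df + … from the top degree down determines the c_i
solution: c_0 = 1, c_1 = -3


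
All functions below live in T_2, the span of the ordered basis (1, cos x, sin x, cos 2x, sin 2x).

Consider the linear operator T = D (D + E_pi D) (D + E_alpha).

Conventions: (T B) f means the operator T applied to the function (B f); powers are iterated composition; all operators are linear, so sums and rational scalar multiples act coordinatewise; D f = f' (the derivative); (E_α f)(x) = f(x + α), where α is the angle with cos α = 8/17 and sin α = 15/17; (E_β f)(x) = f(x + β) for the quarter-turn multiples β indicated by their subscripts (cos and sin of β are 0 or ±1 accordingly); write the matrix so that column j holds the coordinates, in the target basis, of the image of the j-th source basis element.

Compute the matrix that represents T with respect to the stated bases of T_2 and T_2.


image of 1: 0
image of cos x: 0
image of sin x: 0
image of cos 2x: (1288/289)cos 2x + (6544/289)sin 2x
image of sin 2x: -(6544/289)cos 2x + (1288/289)sin 2x
each image's coordinates form column j of the matrix

the matrix is [[0, 0, 0, 0, 0]; [0, 0, 0, 0, 0]; [0, 0, 0, 0, 0]; [0, 0, 0, 1288/289, -6544/289]; [0, 0, 0, 6544/289, 1288/289]] (rows listed top to bottom)


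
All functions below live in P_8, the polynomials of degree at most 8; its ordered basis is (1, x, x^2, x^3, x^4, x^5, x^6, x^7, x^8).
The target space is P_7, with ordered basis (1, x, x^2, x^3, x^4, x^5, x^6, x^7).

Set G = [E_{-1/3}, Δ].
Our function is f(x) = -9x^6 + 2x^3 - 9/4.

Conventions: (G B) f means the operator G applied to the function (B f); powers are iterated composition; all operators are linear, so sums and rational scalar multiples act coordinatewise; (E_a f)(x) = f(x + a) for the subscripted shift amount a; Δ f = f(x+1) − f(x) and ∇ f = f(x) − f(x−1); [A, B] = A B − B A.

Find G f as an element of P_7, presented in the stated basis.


the result is g(x) = 0

Δ f = -54x^5 - 135x^4 - 180x^3 - 129x^2 - 48x - 7
E_{-1/3} Δ f = -54x^5 - 45x^4 - 60x^3 - 19x^2 - (16/3)x - 1/9
E_{-1/3} f = -9x^6 + 18x^5 - 15x^4 + (26/3)x^3 - (11/3)x^2 + (8/9)x - 757/324
Δ E_{-1/3} f = -54x^5 - 45x^4 - 60x^3 - 19x^2 - (16/3)x - 1/9
[E_{-1/3}, Δ] f = 0


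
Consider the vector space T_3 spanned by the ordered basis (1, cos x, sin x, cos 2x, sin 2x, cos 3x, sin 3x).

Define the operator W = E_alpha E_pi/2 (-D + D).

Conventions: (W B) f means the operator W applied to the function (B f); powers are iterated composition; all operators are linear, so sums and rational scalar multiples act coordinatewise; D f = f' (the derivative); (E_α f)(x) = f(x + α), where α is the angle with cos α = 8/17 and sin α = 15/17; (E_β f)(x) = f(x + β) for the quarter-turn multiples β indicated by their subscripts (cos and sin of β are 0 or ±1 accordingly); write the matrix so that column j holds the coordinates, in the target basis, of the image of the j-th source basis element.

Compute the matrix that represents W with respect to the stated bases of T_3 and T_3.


image of 1: 0
image of cos x: 0
image of sin x: 0
image of cos 2x: 0
image of sin 2x: 0
image of cos 3x: 0
image of sin 3x: 0
each image's coordinates form column j of the matrix

the matrix is [[0, 0, 0, 0, 0, 0, 0]; [0, 0, 0, 0, 0, 0, 0]; [0, 0, 0, 0, 0, 0, 0]; [0, 0, 0, 0, 0, 0, 0]; [0, 0, 0, 0, 0, 0, 0]; [0, 0, 0, 0, 0, 0, 0]; [0, 0, 0, 0, 0, 0, 0]] (rows listed top to bottom)


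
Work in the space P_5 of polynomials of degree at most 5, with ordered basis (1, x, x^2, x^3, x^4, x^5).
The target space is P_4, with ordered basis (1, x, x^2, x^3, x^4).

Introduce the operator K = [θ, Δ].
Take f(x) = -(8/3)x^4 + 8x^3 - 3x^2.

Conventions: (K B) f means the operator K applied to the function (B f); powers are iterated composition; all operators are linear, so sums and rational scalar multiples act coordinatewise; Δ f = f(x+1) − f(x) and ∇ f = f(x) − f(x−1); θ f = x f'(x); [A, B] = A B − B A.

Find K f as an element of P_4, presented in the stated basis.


the result is g(x) = (32/3)x^3 + 8x^2 - 10x - 22/3

Δ f = -(32/3)x^3 + 8x^2 + (22/3)x + 7/3
θ Δ f = -32x^3 + 16x^2 + (22/3)x
θ f = -(32/3)x^4 + 24x^3 - 6x^2
Δ θ f = -(128/3)x^3 + 8x^2 + (52/3)x + 22/3
[θ, Δ] f = (32/3)x^3 + 8x^2 - 10x - 22/3


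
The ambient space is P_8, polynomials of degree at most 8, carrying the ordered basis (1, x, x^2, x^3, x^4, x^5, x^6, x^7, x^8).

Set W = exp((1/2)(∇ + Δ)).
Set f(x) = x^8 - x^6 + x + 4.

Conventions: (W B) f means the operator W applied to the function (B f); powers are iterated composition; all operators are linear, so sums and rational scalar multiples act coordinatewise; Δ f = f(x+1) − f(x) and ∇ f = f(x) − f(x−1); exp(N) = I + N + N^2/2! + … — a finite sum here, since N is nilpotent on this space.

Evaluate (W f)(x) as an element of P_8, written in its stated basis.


the image equals g(x) = x^8 + 8x^7 + 27x^6 + 106x^5 + 335x^4 + 632x^3 + 961x^2 + 953x + 425

order-1 term: 8x^7 + 50x^5 + 36x^3 + 2x + 1
order-2 term: 28x^6 + 265x^4 + 388x^2 + 48
order-3 term: 56x^5 + 540x^3 + 668x
order-4 term: 70x^4 + 545x^2 + 316
order-5 term: 56x^3 + 274x
order-6 term: 28x^2 + 55
order-7 term: 8x
order-8 term: 1
the series for exp((1/2)(∇ + Δ)) f terminates at order 8
exp((1/2)(∇ + Δ)) f = x^8 + 8x^7 + 27x^6 + 106x^5 + 335x^4 + 632x^3 + 961x^2 + 953x + 425


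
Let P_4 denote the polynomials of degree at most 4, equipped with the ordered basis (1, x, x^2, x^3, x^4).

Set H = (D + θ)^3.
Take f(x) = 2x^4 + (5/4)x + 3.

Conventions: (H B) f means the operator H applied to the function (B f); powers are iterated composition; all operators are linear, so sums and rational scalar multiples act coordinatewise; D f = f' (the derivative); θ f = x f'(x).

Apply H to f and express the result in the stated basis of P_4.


D f = 8x^3 + 5/4
θ f = 8x^4 + (5/4)x
(D + θ) f = 8x^4 + 8x^3 + (5/4)x + 5/4
D (D + θ) f = 32x^3 + 24x^2 + 5/4
θ (D + θ) f = 32x^4 + 24x^3 + (5/4)x
(D + θ) (D + θ) f = 32x^4 + 56x^3 + 24x^2 + (5/4)x + 5/4
D (D + θ) (D + θ) f = 128x^3 + 168x^2 + 48x + 5/4
θ (D + θ) (D + θ) f = 128x^4 + 168x^3 + 48x^2 + (5/4)x
(D + θ) (D + θ) (D + θ) f = 128x^4 + 296x^3 + 216x^2 + (197/4)x + 5/4

the image equals g(x) = 128x^4 + 296x^3 + 216x^2 + (197/4)x + 5/4


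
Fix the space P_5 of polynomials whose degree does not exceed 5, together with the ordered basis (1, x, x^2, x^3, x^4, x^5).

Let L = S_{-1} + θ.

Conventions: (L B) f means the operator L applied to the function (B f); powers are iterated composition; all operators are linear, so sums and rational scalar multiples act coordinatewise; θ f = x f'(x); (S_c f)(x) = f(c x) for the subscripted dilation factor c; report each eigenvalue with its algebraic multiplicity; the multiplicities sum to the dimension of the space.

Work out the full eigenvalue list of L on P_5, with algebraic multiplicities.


λ = 0 (multiplicity 1), λ = 1 (multiplicity 1), λ = 2 (multiplicity 1), λ = 3 (multiplicity 1), λ = 4 (multiplicity 1), λ = 5 (multiplicity 1)

image of 1: 1
image of x: 0
image of x^2: 3x^2
image of x^3: 2x^3
image of x^4: 5x^4
image of x^5: 4x^5
the matrix is upper triangular; its diagonal is (1, 0, 3, 2, 5, 4)
for a triangular matrix the eigenvalues are the diagonal entries, with algebraic multiplicity their repetition count


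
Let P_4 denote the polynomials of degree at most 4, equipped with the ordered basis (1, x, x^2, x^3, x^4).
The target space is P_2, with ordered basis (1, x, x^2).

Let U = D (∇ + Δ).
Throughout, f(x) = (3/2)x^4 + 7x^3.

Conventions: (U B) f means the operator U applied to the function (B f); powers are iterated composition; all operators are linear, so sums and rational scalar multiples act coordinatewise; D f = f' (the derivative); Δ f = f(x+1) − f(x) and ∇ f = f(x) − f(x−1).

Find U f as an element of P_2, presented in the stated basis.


g(x) = 36x^2 + 84x + 12

∇ f = 6x^3 + 12x^2 - 15x + 11/2
Δ f = 6x^3 + 30x^2 + 27x + 17/2
(∇ + Δ) f = 12x^3 + 42x^2 + 12x + 14
D (∇ + Δ) f = 36x^2 + 84x + 12


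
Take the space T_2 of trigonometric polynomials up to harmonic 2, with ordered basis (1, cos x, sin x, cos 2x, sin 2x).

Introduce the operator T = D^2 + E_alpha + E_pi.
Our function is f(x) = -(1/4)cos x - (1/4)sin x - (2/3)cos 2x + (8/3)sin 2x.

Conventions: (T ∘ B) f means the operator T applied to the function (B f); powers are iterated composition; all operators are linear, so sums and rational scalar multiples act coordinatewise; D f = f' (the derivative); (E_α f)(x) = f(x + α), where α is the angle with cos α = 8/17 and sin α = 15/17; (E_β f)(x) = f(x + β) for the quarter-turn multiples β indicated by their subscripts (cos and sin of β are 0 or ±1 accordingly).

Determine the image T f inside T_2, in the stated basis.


D f = -(1/4)cos x + (1/4)sin x + (16/3)cos 2x + (4/3)sin 2x
D D f = (1/4)cos x + (1/4)sin x + (8/3)cos 2x - (32/3)sin 2x
E_alpha f = -(23/68)cos x + (7/68)sin x + (2242/867)cos 2x - (808/867)sin 2x
E_pi f = (1/4)cos x + (1/4)sin x - (2/3)cos 2x + (8/3)sin 2x
(D^2 + E_alpha + E_pi) f = (11/68)cos x + (41/68)sin x + (3976/867)cos 2x - (7744/867)sin 2x

the image equals g(x) = (11/68)cos x + (41/68)sin x + (3976/867)cos 2x - (7744/867)sin 2x


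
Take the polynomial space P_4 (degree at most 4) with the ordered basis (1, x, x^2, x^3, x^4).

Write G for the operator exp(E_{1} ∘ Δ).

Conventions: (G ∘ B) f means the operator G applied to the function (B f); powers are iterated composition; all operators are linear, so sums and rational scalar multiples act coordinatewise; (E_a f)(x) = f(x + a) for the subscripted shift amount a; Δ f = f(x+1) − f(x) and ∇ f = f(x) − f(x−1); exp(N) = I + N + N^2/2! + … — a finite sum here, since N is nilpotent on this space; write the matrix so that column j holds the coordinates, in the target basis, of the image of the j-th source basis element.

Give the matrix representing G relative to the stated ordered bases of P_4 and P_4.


the matrix is [[1, 1, 4, 17, 89]; [0, 1, 2, 12, 68]; [0, 0, 1, 3, 24]; [0, 0, 0, 1, 4]; [0, 0, 0, 0, 1]] (rows listed top to bottom)

image of 1: 1
image of x: x + 1
image of x^2: x^2 + 2x + 4
image of x^3: x^3 + 3x^2 + 12x + 17
image of x^4: x^4 + 4x^3 + 24x^2 + 68x + 89
each image's coordinates form column j of the matrix


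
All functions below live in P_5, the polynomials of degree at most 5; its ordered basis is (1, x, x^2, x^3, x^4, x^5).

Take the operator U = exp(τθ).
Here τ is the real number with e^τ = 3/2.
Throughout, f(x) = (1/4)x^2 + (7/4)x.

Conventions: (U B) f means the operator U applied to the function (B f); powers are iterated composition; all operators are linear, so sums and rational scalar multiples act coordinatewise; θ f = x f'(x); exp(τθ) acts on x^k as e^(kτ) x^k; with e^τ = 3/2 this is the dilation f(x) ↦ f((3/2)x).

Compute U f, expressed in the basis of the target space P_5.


exp(τθ) x^k = e^(kτ) x^k; with e^τ = 3/2 this sends x^k to (3/2)^k x^k
x ↦ 3/2 x
x^2 ↦ 9/4 x^2
applying this coordinatewise to f: exp(τθ) f = (9/16)x^2 + (21/8)x

g(x) = (9/16)x^2 + (21/8)x


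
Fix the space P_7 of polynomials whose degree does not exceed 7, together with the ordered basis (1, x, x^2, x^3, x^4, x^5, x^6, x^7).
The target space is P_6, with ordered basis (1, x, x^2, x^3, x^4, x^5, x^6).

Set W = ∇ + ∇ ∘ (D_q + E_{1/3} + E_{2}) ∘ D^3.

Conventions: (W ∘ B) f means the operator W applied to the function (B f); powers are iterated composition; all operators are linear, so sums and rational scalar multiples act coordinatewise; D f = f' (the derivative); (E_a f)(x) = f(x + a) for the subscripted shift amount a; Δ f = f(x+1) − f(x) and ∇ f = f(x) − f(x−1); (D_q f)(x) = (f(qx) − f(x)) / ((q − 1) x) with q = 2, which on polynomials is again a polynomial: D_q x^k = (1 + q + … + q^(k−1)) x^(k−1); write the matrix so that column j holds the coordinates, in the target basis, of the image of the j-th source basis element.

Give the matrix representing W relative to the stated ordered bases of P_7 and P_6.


image of 1: 0
image of x: 1
image of x^2: 2x - 1
image of x^3: 3x^2 - 3x + 1
image of x^4: 4x^3 - 6x^2 + 4x + 47
image of x^5: 5x^4 - 10x^3 + 10x^2 + 235x + 341
image of x^6: 6x^5 - 15x^4 + 20x^3 + 705x^2 + 2646x + 39
image of x^7: 7x^6 - 21x^5 + 35x^4 + 1645x^3 + 12831x^2 - 3297x + 56359/9
each image's coordinates form column j of the matrix

the matrix is [[0, 1, -1, 1, 47, 341, 39, 56359/9]; [0, 0, 2, -3, 4, 235, 2646, -3297]; [0, 0, 0, 3, -6, 10, 705, 12831]; [0, 0, 0, 0, 4, -10, 20, 1645]; [0, 0, 0, 0, 0, 5, -15, 35]; [0, 0, 0, 0, 0, 0, 6, -21]; [0, 0, 0, 0, 0, 0, 0, 7]] (rows listed top to bottom)


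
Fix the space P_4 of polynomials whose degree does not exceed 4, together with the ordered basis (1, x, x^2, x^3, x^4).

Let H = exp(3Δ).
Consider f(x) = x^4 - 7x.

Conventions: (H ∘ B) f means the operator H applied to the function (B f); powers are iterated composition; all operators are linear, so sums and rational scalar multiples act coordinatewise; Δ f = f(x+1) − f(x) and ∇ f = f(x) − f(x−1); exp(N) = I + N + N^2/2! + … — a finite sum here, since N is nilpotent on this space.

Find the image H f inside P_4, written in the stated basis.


the result is g(x) = x^4 + 12x^3 + 72x^2 + 221x + 288

order-1 term: 12x^3 + 18x^2 + 12x - 18
order-2 term: 54x^2 + 108x + 63
order-3 term: 108x + 162
order-4 term: 81
the series for exp(3Δ) f terminates at order 4
exp(3Δ) f = x^4 + 12x^3 + 72x^2 + 221x + 288


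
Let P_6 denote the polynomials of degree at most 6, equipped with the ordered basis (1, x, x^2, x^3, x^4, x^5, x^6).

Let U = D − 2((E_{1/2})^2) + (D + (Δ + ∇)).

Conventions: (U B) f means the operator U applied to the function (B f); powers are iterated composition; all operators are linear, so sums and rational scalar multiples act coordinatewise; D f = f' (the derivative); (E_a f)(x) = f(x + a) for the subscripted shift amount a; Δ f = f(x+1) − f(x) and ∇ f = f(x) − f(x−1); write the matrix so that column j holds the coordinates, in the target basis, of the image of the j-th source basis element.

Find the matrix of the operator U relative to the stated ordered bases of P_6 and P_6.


the matrix is [[-2, 2, -2, 0, -2, 0, -2]; [0, -2, 4, -6, 0, -10, 0]; [0, 0, -2, 6, -12, 0, -30]; [0, 0, 0, -2, 8, -20, 0]; [0, 0, 0, 0, -2, 10, -30]; [0, 0, 0, 0, 0, -2, 12]; [0, 0, 0, 0, 0, 0, -2]] (rows listed top to bottom)

image of 1: -2
image of x: -2x + 2
image of x^2: -2x^2 + 4x - 2
image of x^3: -2x^3 + 6x^2 - 6x
image of x^4: -2x^4 + 8x^3 - 12x^2 - 2
image of x^5: -2x^5 + 10x^4 - 20x^3 - 10x
image of x^6: -2x^6 + 12x^5 - 30x^4 - 30x^2 - 2
each image's coordinates form column j of the matrix


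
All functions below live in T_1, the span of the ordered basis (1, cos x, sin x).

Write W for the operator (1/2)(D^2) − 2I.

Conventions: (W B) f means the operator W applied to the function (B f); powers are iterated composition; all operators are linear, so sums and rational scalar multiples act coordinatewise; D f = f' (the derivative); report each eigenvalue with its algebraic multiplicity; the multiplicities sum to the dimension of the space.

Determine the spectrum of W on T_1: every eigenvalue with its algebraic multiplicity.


λ = -5/2 (multiplicity 2), λ = -2 (multiplicity 1)

image of 1: -2
image of cos x: -(5/2)cos x
image of sin x: -(5/2)sin x
the matrix is diagonal; its diagonal is (-2, -5/2, -5/2)
for a triangular matrix the eigenvalues are the diagonal entries, with algebraic multiplicity their repetition count


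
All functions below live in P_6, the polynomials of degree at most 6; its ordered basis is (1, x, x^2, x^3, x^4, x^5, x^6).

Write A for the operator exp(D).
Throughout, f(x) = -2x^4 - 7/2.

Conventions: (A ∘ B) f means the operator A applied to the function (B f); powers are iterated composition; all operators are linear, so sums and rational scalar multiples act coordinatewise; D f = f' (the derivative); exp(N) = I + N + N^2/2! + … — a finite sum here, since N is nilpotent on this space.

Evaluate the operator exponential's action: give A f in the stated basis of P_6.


the image equals g(x) = -2x^4 - 8x^3 - 12x^2 - 8x - 11/2

order-1 term: -8x^3
order-2 term: -12x^2
order-3 term: -8x
order-4 term: -2
the series for exp(D) f terminates at order 4
exp(D) f = -2x^4 - 8x^3 - 12x^2 - 8x - 11/2


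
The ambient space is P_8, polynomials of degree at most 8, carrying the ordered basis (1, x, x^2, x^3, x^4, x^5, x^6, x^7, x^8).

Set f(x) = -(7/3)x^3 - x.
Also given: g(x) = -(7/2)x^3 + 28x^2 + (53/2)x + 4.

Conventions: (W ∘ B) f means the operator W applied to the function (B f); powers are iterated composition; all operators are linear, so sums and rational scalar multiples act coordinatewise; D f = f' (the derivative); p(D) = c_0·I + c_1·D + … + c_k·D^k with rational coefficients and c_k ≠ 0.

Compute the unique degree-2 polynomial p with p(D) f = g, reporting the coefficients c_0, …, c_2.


p(D) = (3/2)·I − 4·D − 2·D^2, i.e. c_0 = 3/2, c_1 = -4, c_2 = -2

D^0 f = -(7/3)x^3 - x
D^1 f = -7x^2 - 1
D^2 f = -14x
matching coefficients of g against c_0 f + c_1 Df + … from the top degree down determines the c_i
solution: c_0 = 3/2, c_1 = -4, c_2 = -2


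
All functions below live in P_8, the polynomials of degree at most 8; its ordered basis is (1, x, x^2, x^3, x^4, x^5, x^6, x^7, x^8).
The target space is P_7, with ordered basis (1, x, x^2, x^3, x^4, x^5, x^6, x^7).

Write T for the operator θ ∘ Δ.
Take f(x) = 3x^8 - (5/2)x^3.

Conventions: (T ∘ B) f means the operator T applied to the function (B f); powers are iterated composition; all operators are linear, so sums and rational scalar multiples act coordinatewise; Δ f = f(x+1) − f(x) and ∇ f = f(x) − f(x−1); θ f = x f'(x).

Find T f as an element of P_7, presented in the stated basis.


Δ f = 24x^7 + 84x^6 + 168x^5 + 210x^4 + 168x^3 + (153/2)x^2 + (33/2)x + 1/2
θ Δ f = 168x^7 + 504x^6 + 840x^5 + 840x^4 + 504x^3 + 153x^2 + (33/2)x

g(x) = 168x^7 + 504x^6 + 840x^5 + 840x^4 + 504x^3 + 153x^2 + (33/2)x


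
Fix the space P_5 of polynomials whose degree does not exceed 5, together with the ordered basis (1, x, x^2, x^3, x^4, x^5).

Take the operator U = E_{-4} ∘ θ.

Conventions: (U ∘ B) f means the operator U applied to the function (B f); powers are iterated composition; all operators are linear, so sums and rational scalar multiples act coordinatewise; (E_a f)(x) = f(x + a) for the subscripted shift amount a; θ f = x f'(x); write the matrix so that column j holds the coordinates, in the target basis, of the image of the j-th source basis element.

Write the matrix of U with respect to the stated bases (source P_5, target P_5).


image of 1: 0
image of x: x - 4
image of x^2: 2x^2 - 16x + 32
image of x^3: 3x^3 - 36x^2 + 144x - 192
image of x^4: 4x^4 - 64x^3 + 384x^2 - 1024x + 1024
image of x^5: 5x^5 - 100x^4 + 800x^3 - 3200x^2 + 6400x - 5120
each image's coordinates form column j of the matrix

the matrix is [[0, -4, 32, -192, 1024, -5120]; [0, 1, -16, 144, -1024, 6400]; [0, 0, 2, -36, 384, -3200]; [0, 0, 0, 3, -64, 800]; [0, 0, 0, 0, 4, -100]; [0, 0, 0, 0, 0, 5]] (rows listed top to bottom)


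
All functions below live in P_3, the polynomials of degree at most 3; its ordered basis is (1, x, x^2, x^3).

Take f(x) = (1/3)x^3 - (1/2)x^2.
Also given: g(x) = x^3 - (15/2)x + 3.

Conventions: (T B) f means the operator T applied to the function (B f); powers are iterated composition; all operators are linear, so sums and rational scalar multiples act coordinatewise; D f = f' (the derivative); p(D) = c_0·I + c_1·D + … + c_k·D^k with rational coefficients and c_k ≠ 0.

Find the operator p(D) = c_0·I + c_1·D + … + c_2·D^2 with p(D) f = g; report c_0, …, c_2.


p(D) = 3·I + (3/2)·D − 3·D^2, i.e. c_0 = 3, c_1 = 3/2, c_2 = -3

D^0 f = (1/3)x^3 - (1/2)x^2
D^1 f = x^2 - x
D^2 f = 2x - 1
matching coefficients of g against c_0 f + c_1 Df + … from the top degree down determines the c_i
solution: c_0 = 3, c_1 = 3/2, c_2 = -3


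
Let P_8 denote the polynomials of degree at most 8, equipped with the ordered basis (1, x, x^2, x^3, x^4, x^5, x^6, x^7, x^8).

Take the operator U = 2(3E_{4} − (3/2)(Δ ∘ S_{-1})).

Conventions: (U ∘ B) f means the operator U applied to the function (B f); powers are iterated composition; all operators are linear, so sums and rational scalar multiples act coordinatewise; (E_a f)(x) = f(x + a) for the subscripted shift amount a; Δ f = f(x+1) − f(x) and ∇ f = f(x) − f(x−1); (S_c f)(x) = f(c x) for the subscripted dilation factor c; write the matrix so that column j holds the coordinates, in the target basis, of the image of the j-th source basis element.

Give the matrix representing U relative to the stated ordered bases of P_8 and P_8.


the matrix is [[6, 27, 93, 387, 1533, 6147, 24573, 98307, 393213]; [0, 6, 42, 297, 1524, 7695, 36846, 172053, 786408]; [0, 0, 6, 81, 558, 3870, 22995, 129087, 688044]; [0, 0, 0, 6, 84, 990, 7620, 53865, 343896]; [0, 0, 0, 0, 6, 135, 1395, 13545, 107310]; [0, 0, 0, 0, 0, 6, 126, 2079, 21336]; [0, 0, 0, 0, 0, 0, 6, 189, 2604]; [0, 0, 0, 0, 0, 0, 0, 6, 168]; [0, 0, 0, 0, 0, 0, 0, 0, 6]] (rows listed top to bottom)

image of 1: 6
image of x: 6x + 27
image of x^2: 6x^2 + 42x + 93
image of x^3: 6x^3 + 81x^2 + 297x + 387
image of x^4: 6x^4 + 84x^3 + 558x^2 + 1524x + 1533
image of x^5: 6x^5 + 135x^4 + 990x^3 + 3870x^2 + 7695x + 6147
image of x^6: 6x^6 + 126x^5 + 1395x^4 + 7620x^3 + 22995x^2 + 36846x + 24573
image of x^7: 6x^7 + 189x^6 + 2079x^5 + 13545x^4 + 53865x^3 + 129087x^2 + 172053x + 98307
image of x^8: 6x^8 + 168x^7 + 2604x^6 + 21336x^5 + 107310x^4 + 343896x^3 + 688044x^2 + 786408x + 393213
each image's coordinates form column j of the matrix


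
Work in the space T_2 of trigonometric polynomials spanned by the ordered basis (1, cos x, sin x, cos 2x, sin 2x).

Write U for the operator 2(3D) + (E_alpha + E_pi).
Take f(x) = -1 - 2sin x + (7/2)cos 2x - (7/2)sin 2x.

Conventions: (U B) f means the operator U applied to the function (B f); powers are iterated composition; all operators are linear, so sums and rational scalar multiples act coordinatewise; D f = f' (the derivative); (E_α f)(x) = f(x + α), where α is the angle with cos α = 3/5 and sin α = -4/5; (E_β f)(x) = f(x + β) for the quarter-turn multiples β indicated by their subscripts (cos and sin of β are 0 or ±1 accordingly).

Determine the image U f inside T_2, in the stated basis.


D f = -2cos x - 7cos 2x - 7sin 2x
(3D) f = -6cos x - 21cos 2x - 21sin 2x
(2(3D)) f = -12cos x - 42cos 2x - 42sin 2x
E_alpha f = -1 + (8/5)cos x - (6/5)sin x + (119/50)cos 2x + (217/50)sin 2x
E_pi f = -1 + 2sin x + (7/2)cos 2x - (7/2)sin 2x
(E_alpha + E_pi) f = -2 + (8/5)cos x + (4/5)sin x + (147/25)cos 2x + (21/25)sin 2x
(2(3D) + (E_alpha + E_pi)) f = -2 - (52/5)cos x + (4/5)sin x - (903/25)cos 2x - (1029/25)sin 2x

g(x) = -2 - (52/5)cos x + (4/5)sin x - (903/25)cos 2x - (1029/25)sin 2x


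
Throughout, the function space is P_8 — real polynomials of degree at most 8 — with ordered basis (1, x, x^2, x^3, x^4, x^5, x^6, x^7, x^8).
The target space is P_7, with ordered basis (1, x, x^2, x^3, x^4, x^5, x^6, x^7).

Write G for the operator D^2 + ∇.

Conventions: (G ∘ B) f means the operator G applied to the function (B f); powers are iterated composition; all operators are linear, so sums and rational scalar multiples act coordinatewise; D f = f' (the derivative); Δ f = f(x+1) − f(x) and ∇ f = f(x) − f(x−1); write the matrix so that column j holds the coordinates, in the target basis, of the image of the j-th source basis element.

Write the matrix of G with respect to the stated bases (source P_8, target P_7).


the matrix is [[0, 1, 1, 1, -1, 1, -1, 1, -1]; [0, 0, 2, 3, 4, -5, 6, -7, 8]; [0, 0, 0, 3, 6, 10, -15, 21, -28]; [0, 0, 0, 0, 4, 10, 20, -35, 56]; [0, 0, 0, 0, 0, 5, 15, 35, -70]; [0, 0, 0, 0, 0, 0, 6, 21, 56]; [0, 0, 0, 0, 0, 0, 0, 7, 28]; [0, 0, 0, 0, 0, 0, 0, 0, 8]] (rows listed top to bottom)

image of 1: 0
image of x: 1
image of x^2: 2x + 1
image of x^3: 3x^2 + 3x + 1
image of x^4: 4x^3 + 6x^2 + 4x - 1
image of x^5: 5x^4 + 10x^3 + 10x^2 - 5x + 1
image of x^6: 6x^5 + 15x^4 + 20x^3 - 15x^2 + 6x - 1
image of x^7: 7x^6 + 21x^5 + 35x^4 - 35x^3 + 21x^2 - 7x + 1
image of x^8: 8x^7 + 28x^6 + 56x^5 - 70x^4 + 56x^3 - 28x^2 + 8x - 1
each image's coordinates form column j of the matrix


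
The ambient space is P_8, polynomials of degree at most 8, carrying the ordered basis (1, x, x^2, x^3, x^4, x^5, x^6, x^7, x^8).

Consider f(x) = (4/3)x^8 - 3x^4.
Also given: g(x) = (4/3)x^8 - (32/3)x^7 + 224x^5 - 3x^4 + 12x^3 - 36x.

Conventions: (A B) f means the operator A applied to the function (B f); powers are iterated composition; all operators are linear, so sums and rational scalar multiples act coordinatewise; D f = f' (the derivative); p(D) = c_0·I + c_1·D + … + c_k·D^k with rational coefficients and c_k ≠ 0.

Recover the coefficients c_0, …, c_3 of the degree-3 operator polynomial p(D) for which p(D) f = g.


p(D) = I − D + (1/2)·D^3, i.e. c_0 = 1, c_1 = -1, c_2 = 0, c_3 = 1/2

D^0 f = (4/3)x^8 - 3x^4
D^1 f = (32/3)x^7 - 12x^3
D^2 f = (224/3)x^6 - 36x^2
D^3 f = 448x^5 - 72x
matching coefficients of g against c_0 f + c_1 Df + … from the top degree down determines the c_i
solution: c_0 = 1, c_1 = -1, c_2 = 0, c_3 = 1/2


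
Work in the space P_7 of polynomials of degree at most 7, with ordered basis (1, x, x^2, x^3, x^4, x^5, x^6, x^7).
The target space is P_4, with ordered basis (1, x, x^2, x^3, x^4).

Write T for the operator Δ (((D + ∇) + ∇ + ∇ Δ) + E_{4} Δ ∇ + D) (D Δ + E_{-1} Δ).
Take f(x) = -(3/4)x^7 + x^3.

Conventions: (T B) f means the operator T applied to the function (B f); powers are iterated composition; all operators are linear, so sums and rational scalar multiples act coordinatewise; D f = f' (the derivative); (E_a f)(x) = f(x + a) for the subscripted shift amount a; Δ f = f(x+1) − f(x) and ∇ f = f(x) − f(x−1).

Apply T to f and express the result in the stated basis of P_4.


g(x) = -630x^4 - 3150x^3 - 18270x^2 - 59850x - 95946

Δ f = -(21/4)x^6 - (63/4)x^5 - (105/4)x^4 - (105/4)x^3 - (51/4)x^2 - (9/4)x + 1/4
D Δ f = -(63/2)x^5 - (315/4)x^4 - 105x^3 - (315/4)x^2 - (51/2)x - 9/4
Δ f = -(21/4)x^6 - (63/4)x^5 - (105/4)x^4 - (105/4)x^3 - (51/4)x^2 - (9/4)x + 1/4
E_{-1} Δ f = -(21/4)x^6 + (63/4)x^5 - (105/4)x^4 + (105/4)x^3 - (51/4)x^2 + (9/4)x + 1/4
(D Δ + E_{-1} Δ) f = -(21/4)x^6 - (63/4)x^5 - 105x^4 - (315/4)x^3 - (183/2)x^2 - (93/4)x - 2
D (D Δ + E_{-1} Δ) f = -(63/2)x^5 - (315/4)x^4 - 420x^3 - (945/4)x^2 - 183x - 93/4
∇ (D Δ + E_{-1} Δ) f = -(63/2)x^5 - (735/2)x^3 + 315x^2 - (639/2)x + 84
(D + ∇) (D Δ + E_{-1} Δ) f = -63x^5 - (315/4)x^4 - (1575/2)x^3 + (315/4)x^2 - (1005/2)x + 243/4
∇ (D Δ + E_{-1} Δ) f = -(63/2)x^5 - (735/2)x^3 + 315x^2 - (639/2)x + 84
Δ (D Δ + E_{-1} Δ) f = -(63/2)x^5 - (315/2)x^4 - (1365/2)x^3 - (2205/2)x^2 - (1899/2)x - 639/2
∇ Δ (D Δ + E_{-1} Δ) f = -(315/2)x^4 - 315x^3 - (2835/2)x^2 - 630x - 807/2
((D + ∇) + ∇ + ∇ Δ) (D Δ + E_{-1} Δ) f = -(189/2)x^5 - (945/4)x^4 - 1470x^3 - (4095/4)x^2 - 1452x - 1035/4
∇ (D Δ + E_{-1} Δ) f = -(63/2)x^5 - (735/2)x^3 + 315x^2 - (639/2)x + 84
Δ ∇ (D Δ + E_{-1} Δ) f = -(315/2)x^4 - 315x^3 - (2835/2)x^2 - 630x - 807/2
E_{4} Δ ∇ (D Δ + E_{-1} Δ) f = -(315/2)x^4 - 2835x^3 - (40635/2)x^2 - 67410x - 172167/2
D (D Δ + E_{-1} Δ) f = -(63/2)x^5 - (315/4)x^4 - 420x^3 - (945/4)x^2 - 183x - 93/4
(((D + ∇) + ∇ + ∇ Δ) + E_{4} Δ ∇ + D) (D Δ + E_{-1} Δ) f = -126x^5 - (945/2)x^4 - 4725x^3 - (43155/2)x^2 - 69045x - 172731/2
Δ (((D + ∇) + ∇ + ∇ Δ) + E_{4} Δ ∇ + D) (D Δ + E_{-1} Δ) f = -630x^4 - 3150x^3 - 18270x^2 - 59850x - 95946


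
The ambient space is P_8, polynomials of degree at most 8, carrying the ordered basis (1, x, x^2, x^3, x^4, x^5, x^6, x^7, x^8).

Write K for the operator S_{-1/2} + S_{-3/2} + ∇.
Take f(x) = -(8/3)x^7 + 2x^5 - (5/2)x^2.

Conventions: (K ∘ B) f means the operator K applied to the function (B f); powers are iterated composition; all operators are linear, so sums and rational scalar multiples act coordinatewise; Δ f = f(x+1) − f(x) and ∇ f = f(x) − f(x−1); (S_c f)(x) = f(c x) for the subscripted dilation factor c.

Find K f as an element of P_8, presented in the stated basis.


the image equals g(x) = (547/12)x^7 - (56/3)x^6 + (163/4)x^5 - (250/3)x^4 + (220/3)x^3 - (169/4)x^2 + (11/3)x + 11/6

S_{-1/2} f = (1/48)x^7 - (1/16)x^5 - (5/8)x^2
S_{-3/2} f = (729/16)x^7 - (243/16)x^5 - (45/8)x^2
∇ f = -(56/3)x^6 + 56x^5 - (250/3)x^4 + (220/3)x^3 - 36x^2 + (11/3)x + 11/6
(S_{-1/2} + S_{-3/2} + ∇) f = (547/12)x^7 - (56/3)x^6 + (163/4)x^5 - (250/3)x^4 + (220/3)x^3 - (169/4)x^2 + (11/3)x + 11/6


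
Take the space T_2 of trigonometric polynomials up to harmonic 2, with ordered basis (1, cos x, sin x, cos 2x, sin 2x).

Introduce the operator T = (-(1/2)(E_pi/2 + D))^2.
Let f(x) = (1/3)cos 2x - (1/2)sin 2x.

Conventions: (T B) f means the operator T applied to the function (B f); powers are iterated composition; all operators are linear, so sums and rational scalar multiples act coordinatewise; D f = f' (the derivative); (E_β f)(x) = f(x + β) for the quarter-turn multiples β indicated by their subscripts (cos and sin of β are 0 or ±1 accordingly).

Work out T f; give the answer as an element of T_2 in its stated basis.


E_pi/2 f = -(1/3)cos 2x + (1/2)sin 2x
D f = -cos 2x - (2/3)sin 2x
(E_pi/2 + D) f = -(4/3)cos 2x - (1/6)sin 2x
(-(1/2)(E_pi/2 + D)) f = (2/3)cos 2x + (1/12)sin 2x
E_pi/2 (-(1/2)(E_pi/2 + D)) f = -(2/3)cos 2x - (1/12)sin 2x
D (-(1/2)(E_pi/2 + D)) f = (1/6)cos 2x - (4/3)sin 2x
(E_pi/2 + D) (-(1/2)(E_pi/2 + D)) f = -(1/2)cos 2x - (17/12)sin 2x
(-(1/2)(E_pi/2 + D)) (-(1/2)(E_pi/2 + D)) f = (1/4)cos 2x + (17/24)sin 2x

g(x) = (1/4)cos 2x + (17/24)sin 2x


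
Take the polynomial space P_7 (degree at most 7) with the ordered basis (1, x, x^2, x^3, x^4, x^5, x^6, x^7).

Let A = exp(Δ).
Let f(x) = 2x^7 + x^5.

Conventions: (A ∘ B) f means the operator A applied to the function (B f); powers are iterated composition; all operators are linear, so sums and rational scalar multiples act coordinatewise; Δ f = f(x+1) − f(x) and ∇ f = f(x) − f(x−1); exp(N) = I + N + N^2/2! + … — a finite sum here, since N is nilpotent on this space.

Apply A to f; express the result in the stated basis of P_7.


the result is g(x) = 2x^7 + 14x^6 + 85x^5 + 355x^4 + 1070x^3 + 2234x^2 + 2917x + 1806

order-1 term: 14x^6 + 42x^5 + 75x^4 + 80x^3 + 52x^2 + 19x + 3
order-2 term: 42x^5 + 210x^4 + 500x^3 + 660x^2 + 469x + 141
order-3 term: 70x^4 + 420x^3 + 1060x^2 + 1290x + 627
order-4 term: 70x^3 + 420x^2 + 915x + 710
order-5 term: 42x^2 + 210x + 281
order-6 term: 14x + 42
order-7 term: 2
the series for exp(Δ) f terminates at order 7
exp(Δ) f = 2x^7 + 14x^6 + 85x^5 + 355x^4 + 1070x^3 + 2234x^2 + 2917x + 1806


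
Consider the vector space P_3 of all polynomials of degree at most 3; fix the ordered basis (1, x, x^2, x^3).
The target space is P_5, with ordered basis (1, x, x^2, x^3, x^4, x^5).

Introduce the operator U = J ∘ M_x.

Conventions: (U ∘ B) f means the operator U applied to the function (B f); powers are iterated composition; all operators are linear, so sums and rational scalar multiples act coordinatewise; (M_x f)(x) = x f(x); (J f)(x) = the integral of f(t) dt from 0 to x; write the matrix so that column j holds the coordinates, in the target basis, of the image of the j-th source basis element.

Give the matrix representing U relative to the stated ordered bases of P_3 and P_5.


the matrix is [[0, 0, 0, 0]; [0, 0, 0, 0]; [1/2, 0, 0, 0]; [0, 1/3, 0, 0]; [0, 0, 1/4, 0]; [0, 0, 0, 1/5]] (rows listed top to bottom)

image of 1: (1/2)x^2
image of x: (1/3)x^3
image of x^2: (1/4)x^4
image of x^3: (1/5)x^5
each image's coordinates form column j of the matrix


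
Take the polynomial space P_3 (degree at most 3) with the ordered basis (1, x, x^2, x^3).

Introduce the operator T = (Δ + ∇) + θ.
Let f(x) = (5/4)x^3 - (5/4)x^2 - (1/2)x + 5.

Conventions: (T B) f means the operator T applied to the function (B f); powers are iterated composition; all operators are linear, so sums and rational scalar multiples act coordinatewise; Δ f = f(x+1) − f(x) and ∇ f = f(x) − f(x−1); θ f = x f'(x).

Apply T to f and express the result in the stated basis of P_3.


the image equals g(x) = (15/4)x^3 + 5x^2 - (11/2)x + 3/2

Δ f = (15/4)x^2 + (5/4)x - 1/2
∇ f = (15/4)x^2 - (25/4)x + 2
(Δ + ∇) f = (15/2)x^2 - 5x + 3/2
θ f = (15/4)x^3 - (5/2)x^2 - (1/2)x
((Δ + ∇) + θ) f = (15/4)x^3 + 5x^2 - (11/2)x + 3/2


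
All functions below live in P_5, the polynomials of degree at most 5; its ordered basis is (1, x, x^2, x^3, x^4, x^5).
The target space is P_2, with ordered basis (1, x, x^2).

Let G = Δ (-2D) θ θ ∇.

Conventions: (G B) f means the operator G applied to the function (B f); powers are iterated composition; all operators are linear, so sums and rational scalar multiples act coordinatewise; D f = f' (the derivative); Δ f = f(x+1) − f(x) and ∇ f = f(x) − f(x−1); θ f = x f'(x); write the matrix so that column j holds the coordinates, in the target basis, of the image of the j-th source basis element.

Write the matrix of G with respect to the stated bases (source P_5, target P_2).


image of 1: 0
image of x: 0
image of x^2: 0
image of x^3: -48
image of x^4: -432x - 120
image of x^5: -1920x^2 - 840x - 260
each image's coordinates form column j of the matrix

the matrix is [[0, 0, 0, -48, -120, -260]; [0, 0, 0, 0, -432, -840]; [0, 0, 0, 0, 0, -1920]] (rows listed top to bottom)


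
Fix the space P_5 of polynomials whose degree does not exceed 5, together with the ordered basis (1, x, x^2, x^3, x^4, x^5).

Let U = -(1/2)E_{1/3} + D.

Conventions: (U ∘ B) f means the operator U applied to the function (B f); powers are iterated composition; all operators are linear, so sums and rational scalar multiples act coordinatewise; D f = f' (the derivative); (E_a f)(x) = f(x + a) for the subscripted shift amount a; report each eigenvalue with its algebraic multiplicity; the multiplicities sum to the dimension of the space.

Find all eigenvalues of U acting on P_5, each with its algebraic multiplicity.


image of 1: -1/2
image of x: -(1/2)x + 5/6
image of x^2: -(1/2)x^2 + (5/3)x - 1/18
image of x^3: -(1/2)x^3 + (5/2)x^2 - (1/6)x - 1/54
image of x^4: -(1/2)x^4 + (10/3)x^3 - (1/3)x^2 - (2/27)x - 1/162
image of x^5: -(1/2)x^5 + (25/6)x^4 - (5/9)x^3 - (5/27)x^2 - (5/162)x - 1/486
the matrix is upper triangular; its diagonal is (-1/2, -1/2, -1/2, -1/2, -1/2, -1/2)
for a triangular matrix the eigenvalues are the diagonal entries, with algebraic multiplicity their repetition count

λ = -1/2 (multiplicity 6)


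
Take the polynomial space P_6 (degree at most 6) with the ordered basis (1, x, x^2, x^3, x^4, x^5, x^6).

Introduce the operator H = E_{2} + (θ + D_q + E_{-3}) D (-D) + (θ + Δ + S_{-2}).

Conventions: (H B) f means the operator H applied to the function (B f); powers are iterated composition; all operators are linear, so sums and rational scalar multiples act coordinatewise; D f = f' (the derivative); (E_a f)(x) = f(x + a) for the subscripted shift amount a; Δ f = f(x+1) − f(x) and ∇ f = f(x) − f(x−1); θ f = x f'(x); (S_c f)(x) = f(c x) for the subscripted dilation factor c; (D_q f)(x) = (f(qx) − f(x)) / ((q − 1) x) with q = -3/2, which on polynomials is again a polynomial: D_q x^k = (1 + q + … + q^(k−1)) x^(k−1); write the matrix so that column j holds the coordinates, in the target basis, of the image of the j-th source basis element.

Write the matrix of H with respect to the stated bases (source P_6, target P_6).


the matrix is [[2, 3, 3, 21, -91, 573, -2365]; [0, 0, 6, 3, 114, -455, 3438]; [0, 0, 7, 9, -6, 235, -1365]; [0, 0, 0, -4, 12, -30, 2355/4]; [0, 0, 0, 0, 21, 15, -75]; [0, 0, 0, 0, 0, -26, 18]; [0, 0, 0, 0, 0, 0, 71]] (rows listed top to bottom)

image of 1: 2
image of x: 3
image of x^2: 7x^2 + 6x + 3
image of x^3: -4x^3 + 9x^2 + 3x + 21
image of x^4: 21x^4 + 12x^3 - 6x^2 + 114x - 91
image of x^5: -26x^5 + 15x^4 - 30x^3 + 235x^2 - 455x + 573
image of x^6: 71x^6 + 18x^5 - 75x^4 + (2355/4)x^3 - 1365x^2 + 3438x - 2365
each image's coordinates form column j of the matrix


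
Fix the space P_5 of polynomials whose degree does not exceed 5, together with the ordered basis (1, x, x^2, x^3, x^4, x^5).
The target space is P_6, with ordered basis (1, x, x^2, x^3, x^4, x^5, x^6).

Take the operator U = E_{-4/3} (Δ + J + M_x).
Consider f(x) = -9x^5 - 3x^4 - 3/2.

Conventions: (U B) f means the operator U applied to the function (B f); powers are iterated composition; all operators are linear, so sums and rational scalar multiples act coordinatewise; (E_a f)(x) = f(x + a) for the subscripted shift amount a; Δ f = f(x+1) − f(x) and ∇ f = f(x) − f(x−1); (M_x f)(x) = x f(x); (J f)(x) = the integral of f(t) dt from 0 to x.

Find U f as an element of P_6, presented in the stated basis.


Δ f = -45x^4 - 102x^3 - 108x^2 - 57x - 12
J f = -(3/2)x^6 - (3/5)x^5 - (3/2)x
M_x f = -9x^6 - 3x^5 - (3/2)x
(Δ + J + M_x) f = -(21/2)x^6 - (18/5)x^5 - 45x^4 - 102x^3 - 108x^2 - 60x - 12
E_{-4/3} (Δ + J + M_x) f = -(21/2)x^6 + (402/5)x^5 - 301x^4 + (5146/9)x^3 - (5332/9)x^2 + (8620/27)x - 82948/1215

the result is g(x) = -(21/2)x^6 + (402/5)x^5 - 301x^4 + (5146/9)x^3 - (5332/9)x^2 + (8620/27)x - 82948/1215
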